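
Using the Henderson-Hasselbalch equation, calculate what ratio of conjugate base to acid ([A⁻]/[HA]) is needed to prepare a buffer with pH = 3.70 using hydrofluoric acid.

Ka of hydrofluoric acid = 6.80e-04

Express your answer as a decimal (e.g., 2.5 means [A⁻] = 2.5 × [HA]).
[A⁻]/[HA] = 3.408

pKa = −log(6.80e-04) = 3.1675. pH = pKa + log([A⁻]/[HA]). 3.70 = 3.1675 + log(ratio). log(ratio) = 3.70 − 3.1675 = 0.5325. ratio = 10^(0.5325) = 3.408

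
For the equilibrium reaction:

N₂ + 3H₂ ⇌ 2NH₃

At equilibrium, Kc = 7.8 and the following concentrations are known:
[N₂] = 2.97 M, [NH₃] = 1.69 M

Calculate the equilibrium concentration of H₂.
[H₂] = 0.4977 M

Kc = ([NH₃]^2) / ([N₂] × [H₂]^3) = 7.8
[H₂]^3 = (product terms)/(Kc · other reactant terms) = 2.8561 / (7.8 · 2.97) = 0.12329
[H₂] = (0.12329)^(1/3) = 0.4977 M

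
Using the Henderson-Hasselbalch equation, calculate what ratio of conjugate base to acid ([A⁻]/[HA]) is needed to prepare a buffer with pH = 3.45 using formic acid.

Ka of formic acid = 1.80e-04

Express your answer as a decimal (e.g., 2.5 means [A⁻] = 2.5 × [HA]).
[A⁻]/[HA] = 0.507

pKa = −log(1.80e-04) = 3.7447. pH = pKa + log([A⁻]/[HA]). 3.45 = 3.7447 + log(ratio). log(ratio) = 3.45 − 3.7447 = -0.2947. ratio = 10^(-0.2947) = 0.507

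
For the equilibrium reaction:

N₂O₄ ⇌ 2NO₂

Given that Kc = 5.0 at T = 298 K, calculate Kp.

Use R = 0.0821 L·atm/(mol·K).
K_p = 122.3290

Δn = (moles gaseous products) − (moles gaseous reactants) = 1
T = 298 K; RT = 0.0821 × 298 = 24.4658
Kp = Kc·(RT)^Δn = 5.0 × (24.4658)^1 = 5.0 × 24.4658 = 122.3290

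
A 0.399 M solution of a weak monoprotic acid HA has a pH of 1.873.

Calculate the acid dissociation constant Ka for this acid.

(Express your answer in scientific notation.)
K_a = 4.65e-04

[H⁺] = 10^(−pH) = 10^(−1.873) = 1.340e-02 M. For HA ⇌ H⁺ + A⁻, Ka = x²/(C − x) = (1.340e-02)²/(0.399 − 1.340e-02) = 4.65e-04.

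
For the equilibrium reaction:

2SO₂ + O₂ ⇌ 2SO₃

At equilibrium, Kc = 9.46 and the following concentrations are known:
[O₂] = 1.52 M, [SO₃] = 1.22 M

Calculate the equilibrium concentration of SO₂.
[SO₂] = 0.3217 M

Kc = ([SO₃]^2) / ([SO₂]^2 × [O₂]) = 9.46
[SO₂]^2 = (product terms)/(Kc · other reactant terms) = 1.4884 / (9.46 · 1.52) = 0.10351
[SO₂] = (0.10351)^(1/2) = 0.3217 M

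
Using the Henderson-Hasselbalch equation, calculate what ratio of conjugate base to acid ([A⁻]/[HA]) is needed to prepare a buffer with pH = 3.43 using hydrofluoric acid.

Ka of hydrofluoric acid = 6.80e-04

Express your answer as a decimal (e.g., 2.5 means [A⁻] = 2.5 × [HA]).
[A⁻]/[HA] = 1.830

pKa = −log(6.80e-04) = 3.1675. pH = pKa + log([A⁻]/[HA]). 3.43 = 3.1675 + log(ratio). log(ratio) = 3.43 − 3.1675 = 0.2625. ratio = 10^(0.2625) = 1.830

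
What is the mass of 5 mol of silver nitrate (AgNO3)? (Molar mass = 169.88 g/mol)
Mass = 5 mol × 169.88 g/mol = 849.4 g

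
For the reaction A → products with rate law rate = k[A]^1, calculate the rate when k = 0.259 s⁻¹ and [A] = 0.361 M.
0.0935 M/s

rate = k·[A]^1 = 0.259·(0.361)^1 = 0.259·0.361 = 0.0935 M/s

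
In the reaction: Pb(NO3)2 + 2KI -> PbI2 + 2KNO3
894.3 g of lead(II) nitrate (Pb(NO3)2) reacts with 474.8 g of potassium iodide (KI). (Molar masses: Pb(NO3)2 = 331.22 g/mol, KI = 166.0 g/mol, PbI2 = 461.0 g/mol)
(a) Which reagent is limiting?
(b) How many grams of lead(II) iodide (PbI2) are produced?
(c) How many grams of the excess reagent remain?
(a) KI, (b) 659.3 g, (c) 420.6 g

Moles of Pb(NO3)2 = 894.3 g ÷ 331.22 g/mol = 2.70002 mol
Moles of KI = 474.8 g ÷ 166.0 g/mol = 2.86024 mol
Moles ÷ coefficient: Pb(NO3)2: 2.70002/1 = 2.7, KI: 2.86024/2 = 1.43
(a) KI has the smaller value, so KI is the limiting reagent.
(b) Moles of PbI2 = 2.86024 mol KI × (1/2) = 1.43012 mol; mass = 1.43012 mol × 461.0 g/mol = 659.3 g
(c) Pb(NO3)2 consumed = 2.86024 × (1/2) = 1.43012 mol; remaining = 2.70002 − 1.43012 = 1.2699 mol; mass = 1.2699 mol × 331.22 g/mol = 420.6 g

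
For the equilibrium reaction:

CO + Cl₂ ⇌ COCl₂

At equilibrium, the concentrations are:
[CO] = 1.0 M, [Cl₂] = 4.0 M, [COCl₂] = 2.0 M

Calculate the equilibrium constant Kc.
K_c = 0.5000

Kc = ([COCl₂]) / ([CO] × [Cl₂])
   = ((2.0)) / ((1.0)·(4.0))
   = 2 / 4 = 0.5000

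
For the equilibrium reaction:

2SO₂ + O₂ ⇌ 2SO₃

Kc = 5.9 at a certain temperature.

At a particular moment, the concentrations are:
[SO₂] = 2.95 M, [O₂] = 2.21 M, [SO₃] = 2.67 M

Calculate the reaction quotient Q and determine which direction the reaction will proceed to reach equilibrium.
Q = 0.371, Q < K, reaction proceeds forward (toward products)

Q = ([SO₃]^2) / ([SO₂]^2 × [O₂])
  = ((2.67)^2) / ((2.95)^2·(2.21)) = 7.1289/19.233 = 0.3707
Since Q = 0.3707 < Kc = 5.9, the reaction proceeds forward (toward products) to reach equilibrium.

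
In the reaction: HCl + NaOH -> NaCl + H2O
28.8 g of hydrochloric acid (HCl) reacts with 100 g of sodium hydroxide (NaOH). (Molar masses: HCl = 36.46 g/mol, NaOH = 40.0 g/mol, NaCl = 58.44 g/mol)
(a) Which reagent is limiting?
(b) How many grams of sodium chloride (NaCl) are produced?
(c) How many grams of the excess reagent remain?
(a) HCl, (b) 46.16 g, (c) 68.4 g

Moles of HCl = 28.8 g ÷ 36.46 g/mol = 0.789907 mol
Moles of NaOH = 100 g ÷ 40.0 g/mol = 2.5 mol
Moles ÷ coefficient: HCl: 0.789907/1 = 0.7899, NaOH: 2.5/1 = 2.5
(a) HCl has the smaller value, so HCl is the limiting reagent.
(b) Moles of NaCl = 0.789907 mol HCl × (1/1) = 0.789907 mol; mass = 0.789907 mol × 58.44 g/mol = 46.16 g
(c) NaOH consumed = 0.789907 × (1/1) = 0.789907 mol; remaining = 2.5 − 0.789907 = 1.71009 mol; mass = 1.71009 mol × 40.0 g/mol = 68.4 g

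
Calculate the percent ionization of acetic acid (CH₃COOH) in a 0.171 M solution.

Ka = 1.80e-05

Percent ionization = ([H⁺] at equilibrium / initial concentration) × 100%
Percent ionization = 1.02%

Let x = [H⁺]. Ka = x²/(C - x) ⇒ x² + (1.80e-05)x - (1.80e-05)(0.171) = 0. x = 1.7454e-03. Percent = (1.7454e-03/0.171) × 100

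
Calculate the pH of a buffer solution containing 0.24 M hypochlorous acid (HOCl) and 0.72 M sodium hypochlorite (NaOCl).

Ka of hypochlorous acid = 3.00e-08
pH = 8.00

pKa = -log(3.00e-08) = 7.52. pH = pKa + log([A⁻]/[HA]) = 7.52 + log(0.72/0.24)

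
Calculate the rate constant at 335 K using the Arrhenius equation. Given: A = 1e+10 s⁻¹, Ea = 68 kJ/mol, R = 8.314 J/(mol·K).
2.49e-01 s⁻¹

k = A·exp(-Ea/(R·T)) = 1e+10·exp(-68000/(8.314·335)) = 1e+10·exp(-24.4149) = 1e+10·2.4932e-11 = 2.49e-01 s⁻¹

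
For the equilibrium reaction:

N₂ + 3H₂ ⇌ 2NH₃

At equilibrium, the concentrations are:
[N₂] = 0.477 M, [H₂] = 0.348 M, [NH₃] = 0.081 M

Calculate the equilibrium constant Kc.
K_c = 0.3264

Kc = ([NH₃]^2) / ([N₂] × [H₂]^3)
   = ((0.081)^2) / ((0.477)·(0.348)^3)
   = 0.006561 / 0.020103 = 0.3264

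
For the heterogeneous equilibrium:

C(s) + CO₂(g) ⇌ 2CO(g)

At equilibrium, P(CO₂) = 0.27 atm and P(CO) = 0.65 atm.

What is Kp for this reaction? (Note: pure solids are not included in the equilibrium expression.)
K_p = 1.565

Solid C is excluded.
Kp = P(CO)²/P(CO₂) = (0.65)²/0.27 = 0.4225/0.27 = 1.565.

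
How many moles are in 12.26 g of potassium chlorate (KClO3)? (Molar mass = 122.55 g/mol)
Moles = 12.26 g ÷ 122.55 g/mol = 0.1 mol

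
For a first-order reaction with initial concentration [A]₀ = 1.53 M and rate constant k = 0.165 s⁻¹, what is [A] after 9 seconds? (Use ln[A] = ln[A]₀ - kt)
0.3465 M

ln[A] = ln[A]₀ - k·t = ln(1.53) - (0.165)·(9) = 0.4253 - 1.4850 = -1.0597
[A] = e^(-1.0597) = 0.3465 M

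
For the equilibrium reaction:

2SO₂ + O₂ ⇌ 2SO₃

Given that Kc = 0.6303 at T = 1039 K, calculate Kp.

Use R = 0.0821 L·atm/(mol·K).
K_p = 0.0074

Δn = (moles gaseous products) − (moles gaseous reactants) = -1
T = 1039 K; RT = 0.0821 × 1039 = 85.3019
Kp = Kc·(RT)^Δn = 0.6303 × (85.3019)^-1 = 0.6303 × 0.0117231 = 0.0074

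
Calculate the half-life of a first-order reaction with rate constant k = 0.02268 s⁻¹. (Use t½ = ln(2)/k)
30.56 s

t½ = ln(2)/k = 0.6931/0.02268 = 30.56 s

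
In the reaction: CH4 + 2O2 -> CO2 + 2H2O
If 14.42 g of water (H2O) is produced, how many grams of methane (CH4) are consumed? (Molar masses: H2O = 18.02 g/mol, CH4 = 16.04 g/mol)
Moles of H2O = 14.42 g ÷ 18.02 g/mol = 0.800222 mol
Mole ratio: 1 mol CH4 / 2 mol H2O
Moles of CH4 = 0.800222 × (1/2) = 0.400111 mol
Mass of CH4 = 0.400111 mol × 16.04 g/mol = 6.418 g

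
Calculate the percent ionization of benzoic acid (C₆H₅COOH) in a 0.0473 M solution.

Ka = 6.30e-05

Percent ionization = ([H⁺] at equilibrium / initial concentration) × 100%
Percent ionization = 3.58%

Let x = [H⁺]. Ka = x²/(C - x) ⇒ x² + (6.30e-05)x - (6.30e-05)(0.0473) = 0. x = 1.6950e-03. Percent = (1.6950e-03/0.0473) × 100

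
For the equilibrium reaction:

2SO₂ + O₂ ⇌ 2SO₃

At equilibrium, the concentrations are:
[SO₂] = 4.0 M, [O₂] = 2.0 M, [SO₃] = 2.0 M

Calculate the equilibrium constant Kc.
K_c = 0.1250

Kc = ([SO₃]^2) / ([SO₂]^2 × [O₂])
   = ((2.0)^2) / ((4.0)^2·(2.0))
   = 4 / 32 = 0.1250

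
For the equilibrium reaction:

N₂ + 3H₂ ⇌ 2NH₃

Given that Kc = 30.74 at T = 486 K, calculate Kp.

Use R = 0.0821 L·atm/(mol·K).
K_p = 0.0193

Δn = (moles gaseous products) − (moles gaseous reactants) = -2
T = 486 K; RT = 0.0821 × 486 = 39.9006
Kp = Kc·(RT)^Δn = 30.74 × (39.9006)^-2 = 30.74 × 0.000628118 = 0.0193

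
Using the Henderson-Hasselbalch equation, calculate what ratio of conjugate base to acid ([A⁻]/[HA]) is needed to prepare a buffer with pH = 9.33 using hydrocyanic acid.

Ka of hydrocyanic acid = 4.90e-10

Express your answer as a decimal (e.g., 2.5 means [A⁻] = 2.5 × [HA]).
[A⁻]/[HA] = 1.048

pKa = −log(4.90e-10) = 9.3098. pH = pKa + log([A⁻]/[HA]). 9.33 = 9.3098 + log(ratio). log(ratio) = 9.33 − 9.3098 = 0.0202. ratio = 10^(0.0202) = 1.048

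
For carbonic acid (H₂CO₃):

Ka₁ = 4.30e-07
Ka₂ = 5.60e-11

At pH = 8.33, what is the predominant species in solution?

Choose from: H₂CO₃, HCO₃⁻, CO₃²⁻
HCO₃⁻

pKa1 = 6.37, pKa2 = 10.25. Each pKa is the crossover between adjacent species; pH = 8.33 lies in the region where HCO₃⁻ predominates.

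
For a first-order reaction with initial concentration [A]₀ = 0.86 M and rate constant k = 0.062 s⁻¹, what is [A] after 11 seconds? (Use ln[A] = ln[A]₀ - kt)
0.4348 M

ln[A] = ln[A]₀ - k·t = ln(0.86) - (0.062)·(11) = -0.1508 - 0.6820 = -0.8328
[A] = e^(-0.8328) = 0.4348 M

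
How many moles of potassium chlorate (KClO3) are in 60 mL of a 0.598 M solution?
Moles = Molarity × Volume (L)
Moles = 0.598 M × 0.06 L = 0.03588 mol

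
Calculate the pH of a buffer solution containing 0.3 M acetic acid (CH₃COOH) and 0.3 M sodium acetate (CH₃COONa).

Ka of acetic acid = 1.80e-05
pH = 4.74

pKa = -log(1.80e-05) = 4.74. pH = pKa + log([A⁻]/[HA]) = 4.74 + log(0.3/0.3)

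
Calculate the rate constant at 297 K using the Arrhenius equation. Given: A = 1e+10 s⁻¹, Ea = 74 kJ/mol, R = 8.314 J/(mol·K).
9.66e-04 s⁻¹

k = A·exp(-Ea/(R·T)) = 1e+10·exp(-74000/(8.314·297)) = 1e+10·exp(-29.9685) = 1e+10·9.6569e-14 = 9.66e-04 s⁻¹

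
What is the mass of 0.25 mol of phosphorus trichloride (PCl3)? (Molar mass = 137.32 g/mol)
Mass = 0.25 mol × 137.32 g/mol = 34.33 g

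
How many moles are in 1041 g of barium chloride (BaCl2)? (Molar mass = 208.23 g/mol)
Moles = 1041 g ÷ 208.23 g/mol = 4.999 mol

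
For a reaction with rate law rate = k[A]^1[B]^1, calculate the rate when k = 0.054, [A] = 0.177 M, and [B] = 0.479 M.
0.004578 M/s

rate = k·[A]^1·[B]^1 = 0.054·(0.177)^1·(0.479)^1 = 0.054·0.177·0.479 = 0.004578 M/s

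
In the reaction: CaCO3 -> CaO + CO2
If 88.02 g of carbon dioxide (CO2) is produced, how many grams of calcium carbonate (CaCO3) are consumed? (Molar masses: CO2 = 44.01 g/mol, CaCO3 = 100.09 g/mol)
Moles of CO2 = 88.02 g ÷ 44.01 g/mol = 2 mol
Mole ratio: 1 mol CaCO3 / 1 mol CO2
Moles of CaCO3 = 2 × (1/1) = 2 mol
Mass of CaCO3 = 2 mol × 100.09 g/mol = 200.2 g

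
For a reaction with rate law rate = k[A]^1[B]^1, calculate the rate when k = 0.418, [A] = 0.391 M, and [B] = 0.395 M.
0.06456 M/s

rate = k·[A]^1·[B]^1 = 0.418·(0.391)^1·(0.395)^1 = 0.418·0.391·0.395 = 0.06456 M/s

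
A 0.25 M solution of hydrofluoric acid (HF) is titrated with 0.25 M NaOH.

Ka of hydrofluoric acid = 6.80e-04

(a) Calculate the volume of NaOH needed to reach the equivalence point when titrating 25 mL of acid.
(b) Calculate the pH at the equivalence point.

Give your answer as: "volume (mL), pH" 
V = 25.0 mL, pH = 8.13

(a) At equivalence: moles acid = moles base.
moles acid = 0.25 × 0.025 = 0.00625 mol; V_NaOH = 0.00625/0.25 = 0.025 L = 25.0 mL.
(b) At equivalence, all acid → conjugate base A⁻ at [A⁻] = 0.00625/0.05 = 0.125 M.
Kb = Kw/Ka = 1.0e-14/6.80e-04 = 1.471e-11; [OH⁻] = √(Kb·[A⁻]) = 1.356e-06; pOH = 5.87; pH = 14 − pOH = 8.13.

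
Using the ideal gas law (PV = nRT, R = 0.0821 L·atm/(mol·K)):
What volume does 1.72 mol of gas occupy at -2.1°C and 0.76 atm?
T = -2.1°C + 273.15 = 271.05 K
V = nRT/P = (1.72 × 0.0821 × 271.05) / 0.76
V = 50.36 L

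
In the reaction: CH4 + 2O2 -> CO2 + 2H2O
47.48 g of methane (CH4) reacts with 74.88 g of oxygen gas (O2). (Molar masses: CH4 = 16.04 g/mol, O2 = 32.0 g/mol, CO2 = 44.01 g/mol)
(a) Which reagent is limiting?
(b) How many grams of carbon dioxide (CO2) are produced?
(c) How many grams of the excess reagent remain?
(a) O2, (b) 51.49 g, (c) 28.71 g

Moles of CH4 = 47.48 g ÷ 16.04 g/mol = 2.9601 mol
Moles of O2 = 74.88 g ÷ 32.0 g/mol = 2.34 mol
Moles ÷ coefficient: CH4: 2.9601/1 = 2.96, O2: 2.34/2 = 1.17
(a) O2 has the smaller value, so O2 is the limiting reagent.
(b) Moles of CO2 = 2.34 mol O2 × (1/2) = 1.17 mol; mass = 1.17 mol × 44.01 g/mol = 51.49 g
(c) CH4 consumed = 2.34 × (1/2) = 1.17 mol; remaining = 2.9601 − 1.17 = 1.7901 mol; mass = 1.7901 mol × 16.04 g/mol = 28.71 g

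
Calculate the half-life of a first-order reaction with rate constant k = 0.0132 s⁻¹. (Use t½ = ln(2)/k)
52.51 s

t½ = ln(2)/k = 0.6931/0.0132 = 52.51 s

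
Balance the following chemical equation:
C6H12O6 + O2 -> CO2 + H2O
Balanced equation:
C6H12O6 + 6O2 -> 6CO2 + 6H2O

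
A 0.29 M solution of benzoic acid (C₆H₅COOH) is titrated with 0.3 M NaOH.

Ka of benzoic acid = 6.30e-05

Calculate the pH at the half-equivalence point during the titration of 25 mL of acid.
pH = pKa = 4.20

At the half-equivalence point, [HA] = [A⁻], so by Henderson–Hasselbalch pH = pKa + log(1) = pKa.
pKa = −log(6.30e-05) = 4.20.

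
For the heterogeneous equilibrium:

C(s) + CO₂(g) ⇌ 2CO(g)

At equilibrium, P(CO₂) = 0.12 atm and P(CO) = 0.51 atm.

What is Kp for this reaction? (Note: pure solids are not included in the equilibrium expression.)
K_p = 2.167

Solid C is excluded.
Kp = P(CO)²/P(CO₂) = (0.51)²/0.12 = 0.2601/0.12 = 2.167.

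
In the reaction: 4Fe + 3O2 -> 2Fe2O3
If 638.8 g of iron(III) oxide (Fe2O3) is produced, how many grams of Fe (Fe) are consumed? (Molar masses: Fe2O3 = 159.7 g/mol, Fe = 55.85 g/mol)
Moles of Fe2O3 = 638.8 g ÷ 159.7 g/mol = 4 mol
Mole ratio: 4 mol Fe / 2 mol Fe2O3
Moles of Fe = 4 × (4/2) = 8 mol
Mass of Fe = 8 mol × 55.85 g/mol = 446.8 g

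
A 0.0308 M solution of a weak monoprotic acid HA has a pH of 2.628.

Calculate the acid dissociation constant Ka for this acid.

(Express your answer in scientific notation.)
K_a = 1.95e-04

[H⁺] = 10^(−pH) = 10^(−2.628) = 2.355e-03 M. For HA ⇌ H⁺ + A⁻, Ka = x²/(C − x) = (2.355e-03)²/(0.0308 − 2.355e-03) = 1.95e-04.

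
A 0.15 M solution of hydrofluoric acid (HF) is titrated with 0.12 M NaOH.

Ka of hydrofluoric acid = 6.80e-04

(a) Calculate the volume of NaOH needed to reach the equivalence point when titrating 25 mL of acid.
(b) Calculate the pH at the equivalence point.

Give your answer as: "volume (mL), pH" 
V = 31.2 mL, pH = 8.00

(a) At equivalence: moles acid = moles base.
moles acid = 0.15 × 0.025 = 0.00375 mol; V_NaOH = 0.00375/0.12 = 0.03125 L = 31.2 mL.
(b) At equivalence, all acid → conjugate base A⁻ at [A⁻] = 0.00375/0.05625 = 0.06667 M.
Kb = Kw/Ka = 1.0e-14/6.80e-04 = 1.471e-11; [OH⁻] = √(Kb·[A⁻]) = 9.901e-07; pOH = 6.00; pH = 14 − pOH = 8.00.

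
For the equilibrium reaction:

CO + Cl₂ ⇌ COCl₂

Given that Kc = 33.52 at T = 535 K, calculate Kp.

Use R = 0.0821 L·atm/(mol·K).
K_p = 0.7631

Δn = (moles gaseous products) − (moles gaseous reactants) = -1
T = 535 K; RT = 0.0821 × 535 = 43.9235
Kp = Kc·(RT)^Δn = 33.52 × (43.9235)^-1 = 33.52 × 0.0227669 = 0.7631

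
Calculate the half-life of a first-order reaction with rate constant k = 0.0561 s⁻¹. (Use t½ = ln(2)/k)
12.36 s

t½ = ln(2)/k = 0.6931/0.0561 = 12.36 s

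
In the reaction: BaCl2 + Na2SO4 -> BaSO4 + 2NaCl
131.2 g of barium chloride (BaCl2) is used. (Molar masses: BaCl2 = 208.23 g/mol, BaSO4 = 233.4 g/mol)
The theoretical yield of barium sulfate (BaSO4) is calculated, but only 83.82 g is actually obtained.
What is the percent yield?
Moles of BaCl2 = 131.2 g ÷ 208.23 g/mol = 0.630073 mol
Mole ratio: 1 mol BaSO4 / 1 mol BaCl2
Moles of BaSO4 = 0.630073 × (1/1) = 0.630073 mol
Theoretical yield = 0.630073 mol × 233.4 g/mol = 147.06 g
Actual yield = 83.82 g
Percent yield = (83.82 / 147.06) × 100% = 57.0%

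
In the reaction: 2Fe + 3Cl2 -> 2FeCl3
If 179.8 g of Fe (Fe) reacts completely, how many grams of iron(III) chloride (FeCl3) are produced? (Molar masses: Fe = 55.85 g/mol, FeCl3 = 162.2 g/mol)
Moles of Fe = 179.8 g ÷ 55.85 g/mol = 3.21934 mol
Mole ratio: 2 mol FeCl3 / 2 mol Fe
Moles of FeCl3 = 3.21934 × (2/2) = 3.21934 mol
Mass of FeCl3 = 3.21934 mol × 162.2 g/mol = 522.2 g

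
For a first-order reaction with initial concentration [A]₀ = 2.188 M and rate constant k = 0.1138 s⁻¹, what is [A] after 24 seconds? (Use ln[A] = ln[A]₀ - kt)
0.1425 M

ln[A] = ln[A]₀ - k·t = ln(2.188) - (0.1138)·(24) = 0.7830 - 2.7312 = -1.9482
[A] = e^(-1.9482) = 0.1425 M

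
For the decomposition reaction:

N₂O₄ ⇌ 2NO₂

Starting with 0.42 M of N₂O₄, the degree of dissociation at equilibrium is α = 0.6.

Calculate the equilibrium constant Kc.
K_c = 1.5120

x = α·[A]₀ = 0.6 × 0.42 = 0.252 M dissociated.
At eq: [N₂O₄] = 0.42 − 0.252 = 0.168 M; [NO₂] = 2x = 0.504 M.
Kc = [NO₂]²/[N₂O₄] = (0.504)²/0.168 = 1.512.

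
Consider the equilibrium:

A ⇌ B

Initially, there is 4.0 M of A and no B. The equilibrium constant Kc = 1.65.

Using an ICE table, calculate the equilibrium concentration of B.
[B] = 2.491 M

ICE: [A] = 4.0 − x, [B] = x.
Kc = x/(4.0 − x) = 1.65 ⇒ x = 1.65·4.0/(1 + 1.65) = 6.6/2.65 = 2.491.
[B] = x = 2.491 M.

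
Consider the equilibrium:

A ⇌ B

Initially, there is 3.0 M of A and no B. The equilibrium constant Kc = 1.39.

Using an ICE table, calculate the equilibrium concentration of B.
[B] = 1.745 M

ICE: [A] = 3.0 − x, [B] = x.
Kc = x/(3.0 − x) = 1.39 ⇒ x = 1.39·3.0/(1 + 1.39) = 4.17/2.39 = 1.745.
[B] = x = 1.745 M.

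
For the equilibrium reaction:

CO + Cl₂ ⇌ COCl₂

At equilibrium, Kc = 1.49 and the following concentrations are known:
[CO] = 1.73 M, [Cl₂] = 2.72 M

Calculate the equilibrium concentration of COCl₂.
[COCl₂] = 7.0113 M

Kc = ([COCl₂]) / ([CO] × [Cl₂]) = 1.49
[COCl₂]^1 = Kc · (reactant terms)/(other product terms) = 1.49 · 4.7056 / 1 = 7.0113
[COCl₂] = 7.0113 M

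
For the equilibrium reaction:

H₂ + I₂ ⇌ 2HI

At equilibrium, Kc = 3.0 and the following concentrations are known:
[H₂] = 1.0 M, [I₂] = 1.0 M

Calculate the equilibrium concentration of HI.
[HI] = 1.7321 M

Kc = ([HI]^2) / ([H₂] × [I₂]) = 3.0
[HI]^2 = Kc · (reactant terms)/(other product terms) = 3.0 · 1 / 1 = 3
[HI] = (3)^(1/2) = 1.7321 M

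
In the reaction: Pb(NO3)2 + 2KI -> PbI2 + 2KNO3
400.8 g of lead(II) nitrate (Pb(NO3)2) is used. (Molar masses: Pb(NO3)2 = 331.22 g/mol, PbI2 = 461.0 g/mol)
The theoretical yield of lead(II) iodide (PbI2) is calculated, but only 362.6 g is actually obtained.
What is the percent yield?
Moles of Pb(NO3)2 = 400.8 g ÷ 331.22 g/mol = 1.21007 mol
Mole ratio: 1 mol PbI2 / 1 mol Pb(NO3)2
Moles of PbI2 = 1.21007 × (1/1) = 1.21007 mol
Theoretical yield = 1.21007 mol × 461.0 g/mol = 557.84 g
Actual yield = 362.6 g
Percent yield = (362.6 / 557.84) × 100% = 65.0%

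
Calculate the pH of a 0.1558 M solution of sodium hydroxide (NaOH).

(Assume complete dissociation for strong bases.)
pH = 13.19

[OH⁻] = 0.1558 M for strong base. pOH = -log[OH⁻] = 0.81, pH = 14 - pOH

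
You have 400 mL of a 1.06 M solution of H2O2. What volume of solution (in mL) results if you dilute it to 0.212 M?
Using M₁V₁ = M₂V₂:
1.06 × 400 = 0.212 × V₂
V₂ = (1.06 × 400) / 0.212 = 2000 mL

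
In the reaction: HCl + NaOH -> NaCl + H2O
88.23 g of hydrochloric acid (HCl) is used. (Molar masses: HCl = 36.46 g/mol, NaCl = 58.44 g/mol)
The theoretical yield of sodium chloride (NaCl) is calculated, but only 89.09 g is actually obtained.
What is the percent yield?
Moles of HCl = 88.23 g ÷ 36.46 g/mol = 2.41991 mol
Mole ratio: 1 mol NaCl / 1 mol HCl
Moles of NaCl = 2.41991 × (1/1) = 2.41991 mol
Theoretical yield = 2.41991 mol × 58.44 g/mol = 141.42 g
Actual yield = 89.09 g
Percent yield = (89.09 / 141.42) × 100% = 63.0%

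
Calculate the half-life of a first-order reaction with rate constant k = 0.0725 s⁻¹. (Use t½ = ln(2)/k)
9.56 s

t½ = ln(2)/k = 0.6931/0.0725 = 9.56 s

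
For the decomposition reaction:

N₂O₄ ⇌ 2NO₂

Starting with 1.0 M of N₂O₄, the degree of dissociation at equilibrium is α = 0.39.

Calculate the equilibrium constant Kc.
K_c = 0.9974

x = α·[A]₀ = 0.39 × 1.0 = 0.39 M dissociated.
At eq: [N₂O₄] = 1.0 − 0.39 = 0.61 M; [NO₂] = 2x = 0.78 M.
Kc = [NO₂]²/[N₂O₄] = (0.78)²/0.61 = 0.9974.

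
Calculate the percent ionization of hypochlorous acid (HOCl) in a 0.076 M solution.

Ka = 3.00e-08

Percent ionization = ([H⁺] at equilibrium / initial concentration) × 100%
Percent ionization = 0.0628%

Let x = [H⁺]. Ka = x²/(C - x) ⇒ x² + (3.00e-08)x - (3.00e-08)(0.076) = 0. x = 4.7734e-05. Percent = (4.7734e-05/0.076) × 100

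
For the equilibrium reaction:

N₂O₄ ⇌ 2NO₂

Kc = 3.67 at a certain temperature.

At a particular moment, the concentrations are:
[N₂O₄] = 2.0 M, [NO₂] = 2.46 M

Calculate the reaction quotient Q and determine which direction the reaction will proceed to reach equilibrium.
Q = 3.026, Q < K, reaction proceeds forward (toward products)

Q = ([NO₂]^2) / ([N₂O₄])
  = ((2.46)^2) / ((2.0)) = 6.0516/2 = 3.026
Since Q = 3.026 < Kc = 3.67, the reaction proceeds forward (toward products) to reach equilibrium.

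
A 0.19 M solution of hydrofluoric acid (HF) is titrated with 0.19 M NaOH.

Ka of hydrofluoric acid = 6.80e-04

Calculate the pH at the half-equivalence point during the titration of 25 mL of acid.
pH = pKa = 3.17

At the half-equivalence point, [HA] = [A⁻], so by Henderson–Hasselbalch pH = pKa + log(1) = pKa.
pKa = −log(6.80e-04) = 3.17.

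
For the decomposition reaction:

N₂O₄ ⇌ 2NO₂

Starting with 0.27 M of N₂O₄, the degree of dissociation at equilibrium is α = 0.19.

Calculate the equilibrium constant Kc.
K_c = 0.0481

x = α·[A]₀ = 0.19 × 0.27 = 0.0513 M dissociated.
At eq: [N₂O₄] = 0.27 − 0.0513 = 0.2187 M; [NO₂] = 2x = 0.1026 M.
Kc = [NO₂]²/[N₂O₄] = (0.1026)²/0.2187 = 0.04813.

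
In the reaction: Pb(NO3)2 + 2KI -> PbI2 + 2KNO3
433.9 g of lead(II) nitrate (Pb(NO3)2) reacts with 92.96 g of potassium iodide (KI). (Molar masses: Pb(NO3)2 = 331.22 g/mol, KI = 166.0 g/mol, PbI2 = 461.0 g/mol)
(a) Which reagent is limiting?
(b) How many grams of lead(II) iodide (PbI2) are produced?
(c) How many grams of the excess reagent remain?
(a) KI, (b) 129.1 g, (c) 341.2 g

Moles of Pb(NO3)2 = 433.9 g ÷ 331.22 g/mol = 1.31001 mol
Moles of KI = 92.96 g ÷ 166.0 g/mol = 0.56 mol
Moles ÷ coefficient: Pb(NO3)2: 1.31001/1 = 1.31, KI: 0.56/2 = 0.28
(a) KI has the smaller value, so KI is the limiting reagent.
(b) Moles of PbI2 = 0.56 mol KI × (1/2) = 0.28 mol; mass = 0.28 mol × 461.0 g/mol = 129.1 g
(c) Pb(NO3)2 consumed = 0.56 × (1/2) = 0.28 mol; remaining = 1.31001 − 0.28 = 1.03001 mol; mass = 1.03001 mol × 331.22 g/mol = 341.2 g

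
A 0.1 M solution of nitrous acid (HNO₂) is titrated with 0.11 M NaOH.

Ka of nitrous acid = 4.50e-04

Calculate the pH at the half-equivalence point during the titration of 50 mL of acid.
pH = pKa = 3.35

At the half-equivalence point, [HA] = [A⁻], so by Henderson–Hasselbalch pH = pKa + log(1) = pKa.
pKa = −log(4.50e-04) = 3.35.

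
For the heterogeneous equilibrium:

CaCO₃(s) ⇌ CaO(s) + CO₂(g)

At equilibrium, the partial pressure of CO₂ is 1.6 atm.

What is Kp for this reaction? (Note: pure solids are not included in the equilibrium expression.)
K_p = 1.6

Solids (CaCO₃, CaO) have activity 1 and are excluded.
Kp = P(CO₂) = 1.6.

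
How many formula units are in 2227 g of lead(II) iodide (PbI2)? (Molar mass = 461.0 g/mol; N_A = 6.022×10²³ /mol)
Moles = 2227 g ÷ 461.0 g/mol = 4.8308 mol
Formula units = 4.8308 mol × 6.022×10²³ /mol = 2.909e+24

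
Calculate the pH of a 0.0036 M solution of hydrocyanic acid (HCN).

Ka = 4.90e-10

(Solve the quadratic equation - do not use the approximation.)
pH = 5.88

x² + Ka×x - Ka×C = 0. Using quadratic formula: [H⁺] = 1.3279e-06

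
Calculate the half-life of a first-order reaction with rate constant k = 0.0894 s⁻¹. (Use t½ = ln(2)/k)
7.75 s

t½ = ln(2)/k = 0.6931/0.0894 = 7.75 s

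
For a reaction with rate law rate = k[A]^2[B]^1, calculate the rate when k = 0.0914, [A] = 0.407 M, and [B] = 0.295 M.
0.004466 M/s

rate = k·[A]^2·[B]^1 = 0.0914·(0.407)^2·(0.295)^1 = 0.0914·0.165649·0.295 = 0.004466 M/s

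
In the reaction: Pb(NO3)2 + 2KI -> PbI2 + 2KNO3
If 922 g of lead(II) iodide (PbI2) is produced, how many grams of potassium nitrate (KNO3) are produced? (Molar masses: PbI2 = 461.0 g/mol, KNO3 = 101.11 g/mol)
Moles of PbI2 = 922 g ÷ 461.0 g/mol = 2 mol
Mole ratio: 2 mol KNO3 / 1 mol PbI2
Moles of KNO3 = 2 × (2/1) = 4 mol
Mass of KNO3 = 4 mol × 101.11 g/mol = 404.4 g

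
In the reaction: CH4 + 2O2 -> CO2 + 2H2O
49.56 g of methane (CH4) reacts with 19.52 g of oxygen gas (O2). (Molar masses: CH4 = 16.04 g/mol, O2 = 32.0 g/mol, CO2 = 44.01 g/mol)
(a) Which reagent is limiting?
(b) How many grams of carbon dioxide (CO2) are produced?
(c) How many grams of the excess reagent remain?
(a) O2, (b) 13.42 g, (c) 44.67 g

Moles of CH4 = 49.56 g ÷ 16.04 g/mol = 3.08978 mol
Moles of O2 = 19.52 g ÷ 32.0 g/mol = 0.61 mol
Moles ÷ coefficient: CH4: 3.08978/1 = 3.09, O2: 0.61/2 = 0.305
(a) O2 has the smaller value, so O2 is the limiting reagent.
(b) Moles of CO2 = 0.61 mol O2 × (1/2) = 0.305 mol; mass = 0.305 mol × 44.01 g/mol = 13.42 g
(c) CH4 consumed = 0.61 × (1/2) = 0.305 mol; remaining = 3.08978 − 0.305 = 2.78478 mol; mass = 2.78478 mol × 16.04 g/mol = 44.67 g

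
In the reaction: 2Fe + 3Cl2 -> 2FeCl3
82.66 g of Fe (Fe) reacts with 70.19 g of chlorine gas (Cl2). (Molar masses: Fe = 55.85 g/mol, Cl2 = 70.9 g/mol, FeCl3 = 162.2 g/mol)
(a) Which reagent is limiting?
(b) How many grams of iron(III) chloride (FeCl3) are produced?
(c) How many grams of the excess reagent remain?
(a) Cl2, (b) 107.1 g, (c) 45.8 g

Moles of Fe = 82.66 g ÷ 55.85 g/mol = 1.48004 mol
Moles of Cl2 = 70.19 g ÷ 70.9 g/mol = 0.989986 mol
Moles ÷ coefficient: Fe: 1.48004/2 = 0.74, Cl2: 0.989986/3 = 0.33
(a) Cl2 has the smaller value, so Cl2 is the limiting reagent.
(b) Moles of FeCl3 = 0.989986 mol Cl2 × (2/3) = 0.659991 mol; mass = 0.659991 mol × 162.2 g/mol = 107.1 g
(c) Fe consumed = 0.989986 × (2/3) = 0.659991 mol; remaining = 1.48004 − 0.659991 = 0.820045 mol; mass = 0.820045 mol × 55.85 g/mol = 45.8 g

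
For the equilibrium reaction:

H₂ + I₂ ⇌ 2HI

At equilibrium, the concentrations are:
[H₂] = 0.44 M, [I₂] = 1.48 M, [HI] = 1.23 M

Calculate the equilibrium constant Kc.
K_c = 2.3232

Kc = ([HI]^2) / ([H₂] × [I₂])
   = ((1.23)^2) / ((0.44)·(1.48))
   = 1.5129 / 0.6512 = 2.3232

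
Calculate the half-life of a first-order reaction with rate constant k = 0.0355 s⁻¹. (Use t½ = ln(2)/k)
19.53 s

t½ = ln(2)/k = 0.6931/0.0355 = 19.53 s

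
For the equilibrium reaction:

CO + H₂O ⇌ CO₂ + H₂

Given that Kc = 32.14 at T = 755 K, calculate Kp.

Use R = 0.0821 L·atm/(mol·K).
K_p = 32.1400

Δn = (moles gaseous products) − (moles gaseous reactants) = 0
T = 755 K; RT = 0.0821 × 755 = 61.9855
Kp = Kc·(RT)^Δn = 32.14 × (61.9855)^0 = 32.14 × 1 = 32.1400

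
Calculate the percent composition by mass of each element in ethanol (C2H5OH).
C: 52.14%, H: 13.13%, O: 34.73%

Molar mass of C2H5OH = 46.07 g/mol
% C = (2 × 12.01) / 46.07 × 100% = 24.02 / 46.07 × 100% = 52.14%
% H = (6 × 1.008) / 46.07 × 100% = 6.048 / 46.07 × 100% = 13.13%
% O = (1 × 16.0) / 46.07 × 100% = 16 / 46.07 × 100% = 34.73%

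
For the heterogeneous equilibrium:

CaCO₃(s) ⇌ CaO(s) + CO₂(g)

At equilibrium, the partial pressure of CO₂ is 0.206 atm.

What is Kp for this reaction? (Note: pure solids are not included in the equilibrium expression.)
K_p = 0.206

Solids (CaCO₃, CaO) have activity 1 and are excluded.
Kp = P(CO₂) = 0.206.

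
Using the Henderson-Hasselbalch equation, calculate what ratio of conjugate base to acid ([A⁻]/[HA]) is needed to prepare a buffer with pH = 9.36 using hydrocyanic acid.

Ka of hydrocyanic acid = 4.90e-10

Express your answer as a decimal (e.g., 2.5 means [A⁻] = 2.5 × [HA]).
[A⁻]/[HA] = 1.123

pKa = −log(4.90e-10) = 9.3098. pH = pKa + log([A⁻]/[HA]). 9.36 = 9.3098 + log(ratio). log(ratio) = 9.36 − 9.3098 = 0.0502. ratio = 10^(0.0502) = 1.123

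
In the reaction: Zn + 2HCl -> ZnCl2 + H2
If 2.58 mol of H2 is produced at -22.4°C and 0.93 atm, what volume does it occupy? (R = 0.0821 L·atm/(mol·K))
T = -22.4°C + 273.15 = 250.75 K
V = nRT/P = (2.58 × 0.0821 × 250.75) / 0.93
V = 57.11 L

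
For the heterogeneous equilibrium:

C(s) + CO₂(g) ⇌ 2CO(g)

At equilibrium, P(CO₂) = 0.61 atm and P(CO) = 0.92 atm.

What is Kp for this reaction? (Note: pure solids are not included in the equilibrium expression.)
K_p = 1.388

Solid C is excluded.
Kp = P(CO)²/P(CO₂) = (0.92)²/0.61 = 0.8464/0.61 = 1.388.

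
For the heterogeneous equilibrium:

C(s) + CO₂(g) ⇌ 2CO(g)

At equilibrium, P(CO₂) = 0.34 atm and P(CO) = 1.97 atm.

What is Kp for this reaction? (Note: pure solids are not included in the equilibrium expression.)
K_p = 11.414

Solid C is excluded.
Kp = P(CO)²/P(CO₂) = (1.97)²/0.34 = 3.881/0.34 = 11.414.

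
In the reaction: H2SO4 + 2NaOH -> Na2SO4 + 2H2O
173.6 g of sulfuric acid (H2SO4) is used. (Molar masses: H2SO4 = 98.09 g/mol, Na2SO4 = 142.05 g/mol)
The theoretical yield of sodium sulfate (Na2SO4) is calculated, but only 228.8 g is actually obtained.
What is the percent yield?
Moles of H2SO4 = 173.6 g ÷ 98.09 g/mol = 1.7698 mol
Mole ratio: 1 mol Na2SO4 / 1 mol H2SO4
Moles of Na2SO4 = 1.7698 × (1/1) = 1.7698 mol
Theoretical yield = 1.7698 mol × 142.05 g/mol = 251.4 g
Actual yield = 228.8 g
Percent yield = (228.8 / 251.4) × 100% = 91.0%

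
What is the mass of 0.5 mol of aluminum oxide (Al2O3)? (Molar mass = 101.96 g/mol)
Mass = 0.5 mol × 101.96 g/mol = 50.98 g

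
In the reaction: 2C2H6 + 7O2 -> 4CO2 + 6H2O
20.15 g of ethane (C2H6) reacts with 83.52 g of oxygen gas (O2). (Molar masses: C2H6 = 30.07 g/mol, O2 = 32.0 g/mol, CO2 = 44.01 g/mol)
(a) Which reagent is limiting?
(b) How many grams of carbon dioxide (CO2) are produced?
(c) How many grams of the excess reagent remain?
(a) C2H6, (b) 58.98 g, (c) 8.468 g

Moles of C2H6 = 20.15 g ÷ 30.07 g/mol = 0.670103 mol
Moles of O2 = 83.52 g ÷ 32.0 g/mol = 2.61 mol
Moles ÷ coefficient: C2H6: 0.670103/2 = 0.3351, O2: 2.61/7 = 0.3729
(a) C2H6 has the smaller value, so C2H6 is the limiting reagent.
(b) Moles of CO2 = 0.670103 mol C2H6 × (4/2) = 1.34021 mol; mass = 1.34021 mol × 44.01 g/mol = 58.98 g
(c) O2 consumed = 0.670103 × (7/2) = 2.34536 mol; remaining = 2.61 − 2.34536 = 0.264639 mol; mass = 0.264639 mol × 32.0 g/mol = 8.468 g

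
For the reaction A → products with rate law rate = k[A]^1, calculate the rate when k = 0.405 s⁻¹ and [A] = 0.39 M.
0.158 M/s

rate = k·[A]^1 = 0.405·(0.39)^1 = 0.405·0.39 = 0.158 M/s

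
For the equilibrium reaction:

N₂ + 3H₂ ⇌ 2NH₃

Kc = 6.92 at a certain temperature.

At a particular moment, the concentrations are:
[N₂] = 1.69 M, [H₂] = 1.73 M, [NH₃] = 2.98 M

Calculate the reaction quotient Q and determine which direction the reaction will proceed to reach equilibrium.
Q = 1.015, Q < K, reaction proceeds forward (toward products)

Q = ([NH₃]^2) / ([N₂] × [H₂]^3)
  = ((2.98)^2) / ((1.69)·(1.73)^3) = 8.8804/8.7503 = 1.015
Since Q = 1.015 < Kc = 6.92, the reaction proceeds forward (toward products) to reach equilibrium.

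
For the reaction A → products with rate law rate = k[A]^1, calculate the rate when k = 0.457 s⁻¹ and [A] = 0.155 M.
0.07084 M/s

rate = k·[A]^1 = 0.457·(0.155)^1 = 0.457·0.155 = 0.07084 M/s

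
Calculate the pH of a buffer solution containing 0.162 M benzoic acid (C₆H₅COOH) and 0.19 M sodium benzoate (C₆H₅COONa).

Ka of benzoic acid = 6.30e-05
pH = 4.27

pKa = -log(6.30e-05) = 4.20. pH = pKa + log([A⁻]/[HA]) = 4.20 + log(0.19/0.162)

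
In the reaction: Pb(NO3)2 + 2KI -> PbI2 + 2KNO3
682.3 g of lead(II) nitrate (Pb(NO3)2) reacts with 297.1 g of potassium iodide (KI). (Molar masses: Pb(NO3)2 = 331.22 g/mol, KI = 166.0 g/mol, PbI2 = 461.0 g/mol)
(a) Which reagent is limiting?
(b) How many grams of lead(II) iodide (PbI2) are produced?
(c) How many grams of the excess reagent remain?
(a) KI, (b) 412.5 g, (c) 385.9 g

Moles of Pb(NO3)2 = 682.3 g ÷ 331.22 g/mol = 2.05996 mol
Moles of KI = 297.1 g ÷ 166.0 g/mol = 1.78976 mol
Moles ÷ coefficient: Pb(NO3)2: 2.05996/1 = 2.06, KI: 1.78976/2 = 0.8949
(a) KI has the smaller value, so KI is the limiting reagent.
(b) Moles of PbI2 = 1.78976 mol KI × (1/2) = 0.89488 mol; mass = 0.89488 mol × 461.0 g/mol = 412.5 g
(c) Pb(NO3)2 consumed = 1.78976 × (1/2) = 0.89488 mol; remaining = 2.05996 − 0.89488 = 1.16508 mol; mass = 1.16508 mol × 331.22 g/mol = 385.9 g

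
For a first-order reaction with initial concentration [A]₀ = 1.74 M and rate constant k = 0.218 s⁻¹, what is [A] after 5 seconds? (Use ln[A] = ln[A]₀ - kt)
0.5850 M

ln[A] = ln[A]₀ - k·t = ln(1.74) - (0.218)·(5) = 0.5539 - 1.0900 = -0.5361
[A] = e^(-0.5361) = 0.5850 M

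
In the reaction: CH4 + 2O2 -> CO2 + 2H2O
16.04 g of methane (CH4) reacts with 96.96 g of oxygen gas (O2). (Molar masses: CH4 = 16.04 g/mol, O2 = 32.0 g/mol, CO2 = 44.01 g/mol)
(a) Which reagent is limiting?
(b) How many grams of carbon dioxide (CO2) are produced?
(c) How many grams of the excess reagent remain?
(a) CH4, (b) 44.01 g, (c) 32.96 g

Moles of CH4 = 16.04 g ÷ 16.04 g/mol = 1 mol
Moles of O2 = 96.96 g ÷ 32.0 g/mol = 3.03 mol
Moles ÷ coefficient: CH4: 1/1 = 1, O2: 3.03/2 = 1.515
(a) CH4 has the smaller value, so CH4 is the limiting reagent.
(b) Moles of CO2 = 1 mol CH4 × (1/1) = 1 mol; mass = 1 mol × 44.01 g/mol = 44.01 g
(c) O2 consumed = 1 × (2/1) = 2 mol; remaining = 3.03 − 2 = 1.03 mol; mass = 1.03 mol × 32.0 g/mol = 32.96 g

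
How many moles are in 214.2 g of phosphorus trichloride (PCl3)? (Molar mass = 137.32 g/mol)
Moles = 214.2 g ÷ 137.32 g/mol = 1.56 mol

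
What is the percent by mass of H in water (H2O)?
Mass of H in formula = 1.008 × 2 = 2.016 g/mol
Molar mass = 18.02 g/mol
% H = (2.016/18.02) × 100% = 11.19%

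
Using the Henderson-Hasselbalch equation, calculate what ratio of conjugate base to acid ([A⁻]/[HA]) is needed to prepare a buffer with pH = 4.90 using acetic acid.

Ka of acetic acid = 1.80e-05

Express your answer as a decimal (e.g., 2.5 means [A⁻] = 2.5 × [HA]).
[A⁻]/[HA] = 1.430

pKa = −log(1.80e-05) = 4.7447. pH = pKa + log([A⁻]/[HA]). 4.90 = 4.7447 + log(ratio). log(ratio) = 4.90 − 4.7447 = 0.1553. ratio = 10^(0.1553) = 1.430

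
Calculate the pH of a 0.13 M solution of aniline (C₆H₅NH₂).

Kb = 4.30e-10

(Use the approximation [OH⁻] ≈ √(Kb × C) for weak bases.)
pH = 8.87

[OH⁻] = √(Kb × C) = √(4.30e-10 × 0.13) = 7.4766e-06. pOH = 5.13, pH = 14 - pOH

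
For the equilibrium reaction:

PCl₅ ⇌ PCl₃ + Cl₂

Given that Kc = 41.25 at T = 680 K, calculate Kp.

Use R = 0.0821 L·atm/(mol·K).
K_p = 2.30e+03

Δn = (moles gaseous products) − (moles gaseous reactants) = 1
T = 680 K; RT = 0.0821 × 680 = 55.828
Kp = Kc·(RT)^Δn = 41.25 × (55.828)^1 = 41.25 × 55.828 = 2.30e+03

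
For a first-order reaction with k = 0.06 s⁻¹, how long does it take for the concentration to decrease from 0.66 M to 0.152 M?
24.47 s

From ln[A] = ln[A]₀ - k·t: t = ln([A]₀/[A])/k = ln(0.66/0.152)/0.06 = ln(4.3421)/0.06 = 1.4684/0.06 = 24.47 s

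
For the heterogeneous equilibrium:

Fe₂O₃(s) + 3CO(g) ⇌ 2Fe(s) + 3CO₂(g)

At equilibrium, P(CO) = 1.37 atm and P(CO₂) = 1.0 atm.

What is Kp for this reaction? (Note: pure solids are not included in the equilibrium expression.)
K_p = 0.389

Solids (Fe₂O₃, Fe) are excluded.
Kp = P(CO₂)³/P(CO)³ = (1.0)³/(1.37)³ = 1/2.571 = 0.389.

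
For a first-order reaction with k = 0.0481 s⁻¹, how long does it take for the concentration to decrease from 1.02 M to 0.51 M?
14.41 s

From ln[A] = ln[A]₀ - k·t: t = ln([A]₀/[A])/k = ln(1.02/0.51)/0.0481 = ln(2.0000)/0.0481 = 0.6931/0.0481 = 14.41 s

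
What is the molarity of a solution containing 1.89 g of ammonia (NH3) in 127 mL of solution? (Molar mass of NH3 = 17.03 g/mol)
Moles of NH3 = 1.89 g ÷ 17.03 g/mol = 0.110981 mol
Volume = 127 mL = 0.127 L
Molarity = 0.110981 mol ÷ 0.127 L = 0.8739 M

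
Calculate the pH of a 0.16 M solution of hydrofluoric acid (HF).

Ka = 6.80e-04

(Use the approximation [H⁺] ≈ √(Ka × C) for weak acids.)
pH = 1.98

[H⁺] = √(Ka × C) = √(6.80e-04 × 0.16) = 1.0431e-02. pH = -log(1.0431e-02)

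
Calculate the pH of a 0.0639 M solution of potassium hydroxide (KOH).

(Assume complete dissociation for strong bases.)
pH = 12.81

[OH⁻] = 0.0639 M for strong base. pOH = -log[OH⁻] = 1.19, pH = 14 - pOH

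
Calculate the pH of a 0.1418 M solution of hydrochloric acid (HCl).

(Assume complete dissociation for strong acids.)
pH = 0.85

[H⁺] = 0.1418 M for strong acid. pH = -log[H⁺] = -log(0.1418)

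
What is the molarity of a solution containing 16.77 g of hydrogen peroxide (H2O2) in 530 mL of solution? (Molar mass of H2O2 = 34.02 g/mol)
Moles of H2O2 = 16.77 g ÷ 34.02 g/mol = 0.492945 mol
Volume = 530 mL = 0.53 L
Molarity = 0.492945 mol ÷ 0.53 L = 0.9301 M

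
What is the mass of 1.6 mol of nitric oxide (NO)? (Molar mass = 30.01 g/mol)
Mass = 1.6 mol × 30.01 g/mol = 48.02 g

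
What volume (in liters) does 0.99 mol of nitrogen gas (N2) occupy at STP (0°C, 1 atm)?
At STP, 1 mol of gas occupies 22.4 L
Volume = 0.99 mol × 22.4 L/mol = 22.18 L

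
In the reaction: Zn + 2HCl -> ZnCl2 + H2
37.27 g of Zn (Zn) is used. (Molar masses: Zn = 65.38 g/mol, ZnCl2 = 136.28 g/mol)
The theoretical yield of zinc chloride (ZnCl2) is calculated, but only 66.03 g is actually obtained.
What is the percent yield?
Moles of Zn = 37.27 g ÷ 65.38 g/mol = 0.570052 mol
Mole ratio: 1 mol ZnCl2 / 1 mol Zn
Moles of ZnCl2 = 0.570052 × (1/1) = 0.570052 mol
Theoretical yield = 0.570052 mol × 136.28 g/mol = 77.687 g
Actual yield = 66.03 g
Percent yield = (66.03 / 77.687) × 100% = 85.0%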